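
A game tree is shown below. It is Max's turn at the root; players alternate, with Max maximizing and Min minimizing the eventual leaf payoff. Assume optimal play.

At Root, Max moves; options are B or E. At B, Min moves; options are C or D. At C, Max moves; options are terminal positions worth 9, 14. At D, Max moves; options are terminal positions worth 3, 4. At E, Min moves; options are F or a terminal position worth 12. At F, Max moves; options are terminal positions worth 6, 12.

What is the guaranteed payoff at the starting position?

C (Max): max(9, 14) = 14
D (Max): max(3, 4) = 4
B (Min): min(14, 4) = 4
F (Max): max(6, 12) = 12
E (Min): min(12, 12) = 12
Root (Max): max(4, 12) = 12

12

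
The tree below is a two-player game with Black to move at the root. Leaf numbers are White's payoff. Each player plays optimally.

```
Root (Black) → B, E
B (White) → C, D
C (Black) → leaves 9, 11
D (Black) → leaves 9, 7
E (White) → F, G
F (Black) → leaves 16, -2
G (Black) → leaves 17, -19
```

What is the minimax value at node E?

-2

F: min(16, -2) = -2
G: min(17, -19) = -19
E: max(-2, -19) = -2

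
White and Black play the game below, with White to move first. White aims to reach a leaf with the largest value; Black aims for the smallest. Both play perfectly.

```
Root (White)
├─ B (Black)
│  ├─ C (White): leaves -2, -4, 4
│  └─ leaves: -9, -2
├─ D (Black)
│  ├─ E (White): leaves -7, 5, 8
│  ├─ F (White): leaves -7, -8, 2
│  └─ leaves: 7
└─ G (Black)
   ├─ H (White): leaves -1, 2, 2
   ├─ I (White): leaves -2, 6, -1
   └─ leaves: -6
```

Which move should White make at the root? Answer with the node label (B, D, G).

D

C (White): max(-2, -4, 4) = 4
B (Black): min(4, -9, -2) = -9
E (White): max(-7, 5, 8) = 8
F (White): max(-7, -8, 2) = 2
D (Black): min(8, 2, 7) = 2
H (White): max(-1, 2, 2) = 2
I (White): max(-2, 6, -1) = 6
G (Black): min(2, 6, -6) = -6
Root (White): max(-9, 2, -6) = 2
White picks the child with the highest value: D (value 2).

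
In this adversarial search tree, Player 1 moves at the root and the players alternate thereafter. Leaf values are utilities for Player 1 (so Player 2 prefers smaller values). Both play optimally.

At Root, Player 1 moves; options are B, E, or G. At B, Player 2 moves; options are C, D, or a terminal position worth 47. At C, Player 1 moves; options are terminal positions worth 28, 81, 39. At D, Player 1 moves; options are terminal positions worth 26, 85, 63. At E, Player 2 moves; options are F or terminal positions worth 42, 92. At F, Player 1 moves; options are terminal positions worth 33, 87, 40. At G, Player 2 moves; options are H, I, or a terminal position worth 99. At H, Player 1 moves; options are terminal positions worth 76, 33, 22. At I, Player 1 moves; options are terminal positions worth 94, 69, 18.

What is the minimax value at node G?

76

H: max(76, 33, 22) = 76
I: max(94, 69, 18) = 94
G: min(76, 94, 99) = 76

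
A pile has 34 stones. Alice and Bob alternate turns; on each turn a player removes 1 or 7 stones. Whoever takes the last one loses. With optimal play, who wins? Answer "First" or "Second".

W/L table (W = player to move can force a win):
i:   0  1  2  3  4  5  6  7  8  9 10 11 12 13 14 15 16 17 18 19 20 21 22 23 24 25 26 27 28 29 30 31 32 33 34
     W  L  W  L  W  L  W  L  W  L  W  L  W  L  W  L  W  L  W  L  W  L  W  L  W  L  W  L  W  L  W  L  W  L  W
Position 34 is W, so the first player wins.

First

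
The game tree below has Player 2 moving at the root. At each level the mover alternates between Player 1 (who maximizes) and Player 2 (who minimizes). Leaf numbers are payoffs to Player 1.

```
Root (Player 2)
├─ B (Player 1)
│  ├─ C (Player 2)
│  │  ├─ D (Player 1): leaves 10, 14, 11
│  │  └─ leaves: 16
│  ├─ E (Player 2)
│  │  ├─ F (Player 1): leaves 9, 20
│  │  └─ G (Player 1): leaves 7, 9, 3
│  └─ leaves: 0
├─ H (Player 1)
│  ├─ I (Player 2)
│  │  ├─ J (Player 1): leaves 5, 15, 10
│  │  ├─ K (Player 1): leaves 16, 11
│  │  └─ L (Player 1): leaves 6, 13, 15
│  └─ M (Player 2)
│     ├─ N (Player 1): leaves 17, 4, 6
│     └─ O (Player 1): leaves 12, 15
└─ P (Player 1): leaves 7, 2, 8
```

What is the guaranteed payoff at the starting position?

D (Player 1): max(10, 14, 11) = 14
C (Player 2): min(14, 16) = 14
F (Player 1): max(9, 20) = 20
G (Player 1): max(7, 9, 3) = 9
E (Player 2): min(20, 9) = 9
B (Player 1): max(14, 9, 0) = 14
J (Player 1): max(5, 15, 10) = 15
K (Player 1): max(16, 11) = 16
L (Player 1): max(6, 13, 15) = 15
I (Player 2): min(15, 16, 15) = 15
N (Player 1): max(17, 4, 6) = 17
O (Player 1): max(12, 15) = 15
M (Player 2): min(17, 15) = 15
H (Player 1): max(15, 15) = 15
P (Player 1): max(7, 2, 8) = 8
Root (Player 2): min(14, 15, 8) = 8

8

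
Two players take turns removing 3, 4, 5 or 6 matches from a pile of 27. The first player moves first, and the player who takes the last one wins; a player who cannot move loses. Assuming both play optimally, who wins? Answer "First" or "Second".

Mark each pile size as W (mover wins) or L (mover loses):
i:   0  1  2  3  4  5  6  7  8  9 10 11 12 13 14 15 16 17 18 19 20 21 22 23 24 25 26 27
     L  L  L  W  W  W  W  W  W  L  L  L  W  W  W  W  W  W  L  L  L  W  W  W  W  W  W  L
Position 27 is L, so the second player wins.

Second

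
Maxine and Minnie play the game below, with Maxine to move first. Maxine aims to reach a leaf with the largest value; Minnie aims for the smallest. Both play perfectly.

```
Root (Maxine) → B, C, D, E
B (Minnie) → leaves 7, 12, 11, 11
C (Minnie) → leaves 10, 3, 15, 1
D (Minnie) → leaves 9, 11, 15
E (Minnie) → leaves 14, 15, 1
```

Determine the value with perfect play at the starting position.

B (Minnie): min(7, 12, 11, 11) = 7
C (Minnie): min(10, 3, 15, 1) = 1
D (Minnie): min(9, 11, 15) = 9
E (Minnie): min(14, 15, 1) = 1
Root (Maxine): max(7, 1, 9, 1) = 9

9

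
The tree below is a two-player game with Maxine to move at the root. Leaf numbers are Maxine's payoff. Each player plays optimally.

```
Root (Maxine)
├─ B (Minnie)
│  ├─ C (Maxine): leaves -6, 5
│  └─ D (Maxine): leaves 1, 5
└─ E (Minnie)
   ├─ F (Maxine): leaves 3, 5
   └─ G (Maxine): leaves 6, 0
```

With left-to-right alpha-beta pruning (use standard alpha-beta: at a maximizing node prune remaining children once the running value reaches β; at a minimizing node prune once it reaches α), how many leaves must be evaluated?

C [α=-∞,β=+∞]: v=5
D [α=-∞,β=5]: v=5
B [α=-∞,β=+∞]: v=5
F [α=5,β=+∞]: v=5
E [α=5,β=+∞]: v=5 after child 1 ≤ α → α-cutoff, skip 1
Root [α=-∞,β=+∞]: v=5
Leaves evaluated: 6 of 8.

6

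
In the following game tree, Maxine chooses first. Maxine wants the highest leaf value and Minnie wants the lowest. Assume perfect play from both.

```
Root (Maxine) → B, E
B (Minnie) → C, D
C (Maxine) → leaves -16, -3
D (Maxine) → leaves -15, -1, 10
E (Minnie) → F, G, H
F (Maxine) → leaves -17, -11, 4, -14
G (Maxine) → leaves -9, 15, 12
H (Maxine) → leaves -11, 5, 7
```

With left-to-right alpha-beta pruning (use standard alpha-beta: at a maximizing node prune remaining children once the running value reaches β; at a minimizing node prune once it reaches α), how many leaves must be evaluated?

12

C [α=-∞,β=+∞]: v=-3
D [α=-∞,β=-3]: v=-1 after child 2 ≥ β → β-cutoff, skip 1
B [α=-∞,β=+∞]: v=-3
F [α=-3,β=+∞]: v=4
G [α=-3,β=4]: v=15 after child 2 ≥ β → β-cutoff, skip 1
H [α=-3,β=4]: v=5 after child 2 ≥ β → β-cutoff, skip 1
E [α=-3,β=+∞]: v=4
Root [α=-∞,β=+∞]: v=4
Leaves evaluated: 12 of 15.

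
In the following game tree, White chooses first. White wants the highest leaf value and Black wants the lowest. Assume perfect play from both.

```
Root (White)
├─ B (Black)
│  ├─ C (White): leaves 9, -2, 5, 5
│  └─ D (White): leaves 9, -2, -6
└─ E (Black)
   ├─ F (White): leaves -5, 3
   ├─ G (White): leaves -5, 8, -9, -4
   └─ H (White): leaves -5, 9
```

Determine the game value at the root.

9

C (White): max(9, -2, 5, 5) = 9
D (White): max(9, -2, -6) = 9
B (Black): min(9, 9) = 9
F (White): max(-5, 3) = 3
G (White): max(-5, 8, -9, -4) = 8
H (White): max(-5, 9) = 9
E (Black): min(3, 8, 9) = 3
Root (White): max(9, 3) = 9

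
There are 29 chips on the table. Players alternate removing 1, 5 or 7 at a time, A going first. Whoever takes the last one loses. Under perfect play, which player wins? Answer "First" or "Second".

Compute winning (W) and losing (L) positions by backward induction:
i:   0  1  2  3  4  5  6  7  8  9 10 11 12 13 14 15 16 17 18 19 20 21 22 23 24 25 26 27 28 29
     W  L  W  L  W  L  W  L  W  L  W  L  W  L  W  L  W  L  W  L  W  L  W  L  W  L  W  L  W  L
Position 29 is L, so the second player wins.

Second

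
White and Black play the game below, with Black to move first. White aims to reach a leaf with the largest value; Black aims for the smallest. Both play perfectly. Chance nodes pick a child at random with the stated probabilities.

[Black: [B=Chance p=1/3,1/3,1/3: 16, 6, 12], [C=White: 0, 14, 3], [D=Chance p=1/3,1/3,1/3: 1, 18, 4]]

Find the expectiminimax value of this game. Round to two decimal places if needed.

B (Chance): 1/3·16 + 1/3·6 + 1/3·12 = 11.33
C (White): max(0, 14, 3) = 14
D (Chance): 1/3·1 + 1/3·18 + 1/3·4 = 7.67
Root (Black): min(11.33, 14, 7.67) = 7.67

7.67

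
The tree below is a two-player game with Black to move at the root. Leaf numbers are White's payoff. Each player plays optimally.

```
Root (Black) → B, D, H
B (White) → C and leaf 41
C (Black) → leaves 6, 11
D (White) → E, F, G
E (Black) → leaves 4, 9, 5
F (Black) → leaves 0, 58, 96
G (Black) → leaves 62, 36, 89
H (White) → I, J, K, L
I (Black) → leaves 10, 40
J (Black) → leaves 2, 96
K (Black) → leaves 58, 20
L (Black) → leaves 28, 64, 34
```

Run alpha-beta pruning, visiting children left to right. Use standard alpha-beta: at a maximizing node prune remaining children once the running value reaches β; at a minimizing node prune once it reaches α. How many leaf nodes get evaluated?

18

C [α=-∞,β=+∞]: v=6
B [α=-∞,β=+∞]: v=41
E [α=-∞,β=41]: v=4
F [α=4,β=41]: v=0 after child 1 ≤ α → α-cutoff, skip 2
G [α=4,β=41]: v=36
D [α=-∞,β=41]: v=36
I [α=-∞,β=36]: v=10
J [α=10,β=36]: v=2 after child 1 ≤ α → α-cutoff, skip 1
K [α=10,β=36]: v=20
L [α=20,β=36]: v=28
H [α=-∞,β=36]: v=28
Root [α=-∞,β=+∞]: v=28
Leaves evaluated: 18 of 21.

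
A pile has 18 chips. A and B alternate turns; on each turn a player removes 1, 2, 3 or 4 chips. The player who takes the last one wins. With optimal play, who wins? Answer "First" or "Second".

Mark each pile size as W (mover wins) or L (mover loses):
i:   0  1  2  3  4  5  6  7  8  9 10 11 12 13 14 15 16 17 18
     L  W  W  W  W  L  W  W  W  W  L  W  W  W  W  L  W  W  W
Position 18 is W, so the first player wins.

First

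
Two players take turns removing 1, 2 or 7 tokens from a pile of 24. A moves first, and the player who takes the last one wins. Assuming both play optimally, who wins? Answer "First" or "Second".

Compute winning (W) and losing (L) positions by backward induction:
i:   0  1  2  3  4  5  6  7  8  9 10 11 12 13 14 15 16 17 18 19 20 21 22 23 24
     L  W  W  L  W  W  L  W  W  L  W  W  L  W  W  L  W  W  L  W  W  L  W  W  L
Position 24 is L, so the second player wins.

Second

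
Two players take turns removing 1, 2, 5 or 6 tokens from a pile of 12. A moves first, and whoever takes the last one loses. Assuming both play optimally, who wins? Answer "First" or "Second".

First

W/L table (W = player to move can force a win):
i:   0  1  2  3  4  5  6  7  8  9 10 11 12
     W  L  W  W  L  W  W  W  L  W  W  L  W
Position 12 is W, so the first player wins.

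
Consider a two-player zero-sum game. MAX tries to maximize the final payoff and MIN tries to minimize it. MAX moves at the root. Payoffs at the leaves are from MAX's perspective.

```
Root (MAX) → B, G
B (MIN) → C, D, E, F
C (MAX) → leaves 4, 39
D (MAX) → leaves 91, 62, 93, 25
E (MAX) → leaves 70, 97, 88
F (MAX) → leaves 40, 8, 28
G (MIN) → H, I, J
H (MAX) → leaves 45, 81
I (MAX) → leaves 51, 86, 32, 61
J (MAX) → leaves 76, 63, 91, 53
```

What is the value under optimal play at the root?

81

C (MAX): max(4, 39) = 39
D (MAX): max(91, 62, 93, 25) = 93
E (MAX): max(70, 97, 88) = 97
F (MAX): max(40, 8, 28) = 40
B (MIN): min(39, 93, 97, 40) = 39
H (MAX): max(45, 81) = 81
I (MAX): max(51, 86, 32, 61) = 86
J (MAX): max(76, 63, 91, 53) = 91
G (MIN): min(81, 86, 91) = 81
Root (MAX): max(39, 81) = 81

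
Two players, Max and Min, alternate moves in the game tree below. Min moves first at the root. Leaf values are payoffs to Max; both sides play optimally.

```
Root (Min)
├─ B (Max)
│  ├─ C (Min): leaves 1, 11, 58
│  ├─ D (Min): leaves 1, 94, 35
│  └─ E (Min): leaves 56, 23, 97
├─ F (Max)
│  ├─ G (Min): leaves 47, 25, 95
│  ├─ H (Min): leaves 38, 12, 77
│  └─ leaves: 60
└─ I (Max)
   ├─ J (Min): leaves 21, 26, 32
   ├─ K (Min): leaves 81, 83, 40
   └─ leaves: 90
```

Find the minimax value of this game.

23

C (Min): min(1, 11, 58) = 1
D (Min): min(1, 94, 35) = 1
E (Min): min(56, 23, 97) = 23
B (Max): max(1, 1, 23) = 23
G (Min): min(47, 25, 95) = 25
H (Min): min(38, 12, 77) = 12
F (Max): max(25, 12, 60) = 60
J (Min): min(21, 26, 32) = 21
K (Min): min(81, 83, 40) = 40
I (Max): max(21, 40, 90) = 90
Root (Min): min(23, 60, 90) = 23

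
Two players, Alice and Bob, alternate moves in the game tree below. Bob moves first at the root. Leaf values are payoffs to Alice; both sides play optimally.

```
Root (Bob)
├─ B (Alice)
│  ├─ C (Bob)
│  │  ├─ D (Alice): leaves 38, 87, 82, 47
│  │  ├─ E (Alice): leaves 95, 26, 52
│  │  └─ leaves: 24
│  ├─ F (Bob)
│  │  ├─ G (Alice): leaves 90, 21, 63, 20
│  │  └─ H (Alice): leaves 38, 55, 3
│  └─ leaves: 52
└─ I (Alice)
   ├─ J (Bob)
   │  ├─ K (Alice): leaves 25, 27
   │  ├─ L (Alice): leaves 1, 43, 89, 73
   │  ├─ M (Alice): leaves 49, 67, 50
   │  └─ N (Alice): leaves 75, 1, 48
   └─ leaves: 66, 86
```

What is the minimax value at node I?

86

K: max(25, 27) = 27
L: max(1, 43, 89, 73) = 89
M: max(49, 67, 50) = 67
N: max(75, 1, 48) = 75
J: min(27, 89, 67, 75) = 27
I: max(27, 66, 86) = 86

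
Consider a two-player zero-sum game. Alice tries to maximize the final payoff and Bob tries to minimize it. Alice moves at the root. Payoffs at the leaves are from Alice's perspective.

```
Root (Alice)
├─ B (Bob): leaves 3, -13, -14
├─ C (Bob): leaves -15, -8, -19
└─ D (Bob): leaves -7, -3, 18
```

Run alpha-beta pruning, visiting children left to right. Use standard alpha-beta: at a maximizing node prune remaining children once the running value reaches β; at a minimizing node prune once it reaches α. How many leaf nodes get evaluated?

B [α=-∞,β=+∞]: v=-14
C [α=-14,β=+∞]: v=-15 after child 1 ≤ α → α-cutoff, skip 2
D [α=-14,β=+∞]: v=-7
Root [α=-∞,β=+∞]: v=-7
Leaves evaluated: 7 of 9.

7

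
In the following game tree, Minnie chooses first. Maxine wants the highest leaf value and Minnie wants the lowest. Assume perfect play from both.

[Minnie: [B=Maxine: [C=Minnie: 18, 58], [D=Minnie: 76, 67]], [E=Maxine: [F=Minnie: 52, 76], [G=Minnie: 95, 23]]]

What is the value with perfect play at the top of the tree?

52

C (Minnie): min(18, 58) = 18
D (Minnie): min(76, 67) = 67
B (Maxine): max(18, 67) = 67
F (Minnie): min(52, 76) = 52
G (Minnie): min(95, 23) = 23
E (Maxine): max(52, 23) = 52
Root (Minnie): min(67, 52) = 52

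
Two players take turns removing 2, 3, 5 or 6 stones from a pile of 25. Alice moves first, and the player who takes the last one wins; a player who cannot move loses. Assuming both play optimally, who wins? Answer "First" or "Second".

Second

W/L table (W = player to move can force a win):
i:   0  1  2  3  4  5  6  7  8  9 10 11 12 13 14 15 16 17 18 19 20 21 22 23 24 25
     L  L  W  W  W  W  W  W  L  L  W  W  W  W  W  W  L  L  W  W  W  W  W  W  L  L
Position 25 is L, so the second player wins.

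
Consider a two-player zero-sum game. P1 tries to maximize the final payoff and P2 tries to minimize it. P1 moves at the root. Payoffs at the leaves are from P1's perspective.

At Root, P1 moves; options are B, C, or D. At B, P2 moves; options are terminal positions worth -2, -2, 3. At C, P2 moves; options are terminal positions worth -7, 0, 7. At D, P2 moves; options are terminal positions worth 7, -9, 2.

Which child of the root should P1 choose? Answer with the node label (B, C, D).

B (P2): min(-2, -2, 3) = -2
C (P2): min(-7, 0, 7) = -7
D (P2): min(7, -9, 2) = -9
Root (P1): max(-2, -7, -9) = -2
P1 picks the child with the highest value: B (value -2).

B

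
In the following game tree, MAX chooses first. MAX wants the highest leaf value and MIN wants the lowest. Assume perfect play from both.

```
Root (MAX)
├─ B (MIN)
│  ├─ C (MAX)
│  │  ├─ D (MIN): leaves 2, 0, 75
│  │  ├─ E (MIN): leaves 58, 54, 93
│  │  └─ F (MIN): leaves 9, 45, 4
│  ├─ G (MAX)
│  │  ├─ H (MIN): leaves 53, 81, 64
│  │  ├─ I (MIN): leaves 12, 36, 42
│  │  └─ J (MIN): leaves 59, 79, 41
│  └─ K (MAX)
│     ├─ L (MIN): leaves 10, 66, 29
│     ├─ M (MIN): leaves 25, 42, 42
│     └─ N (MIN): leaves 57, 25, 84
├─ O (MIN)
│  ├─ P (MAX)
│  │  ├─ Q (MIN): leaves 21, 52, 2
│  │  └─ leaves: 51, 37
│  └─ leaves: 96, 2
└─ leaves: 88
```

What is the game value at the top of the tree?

88

D (MIN): min(2, 0, 75) = 0
E (MIN): min(58, 54, 93) = 54
F (MIN): min(9, 45, 4) = 4
C (MAX): max(0, 54, 4) = 54
H (MIN): min(53, 81, 64) = 53
I (MIN): min(12, 36, 42) = 12
J (MIN): min(59, 79, 41) = 41
G (MAX): max(53, 12, 41) = 53
L (MIN): min(10, 66, 29) = 10
M (MIN): min(25, 42, 42) = 25
N (MIN): min(57, 25, 84) = 25
K (MAX): max(10, 25, 25) = 25
B (MIN): min(54, 53, 25) = 25
Q (MIN): min(21, 52, 2) = 2
P (MAX): max(2, 51, 37) = 51
O (MIN): min(51, 96, 2) = 2
Root (MAX): max(25, 2, 88) = 88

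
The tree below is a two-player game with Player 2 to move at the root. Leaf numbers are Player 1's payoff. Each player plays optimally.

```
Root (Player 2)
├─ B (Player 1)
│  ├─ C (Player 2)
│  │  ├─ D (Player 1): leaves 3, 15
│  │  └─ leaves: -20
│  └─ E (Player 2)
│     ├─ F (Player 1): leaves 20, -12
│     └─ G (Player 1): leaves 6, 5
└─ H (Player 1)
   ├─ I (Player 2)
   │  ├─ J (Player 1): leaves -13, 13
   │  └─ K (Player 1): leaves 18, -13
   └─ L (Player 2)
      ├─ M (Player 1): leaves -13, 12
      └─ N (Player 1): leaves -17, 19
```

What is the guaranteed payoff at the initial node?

D (Player 1): max(3, 15) = 15
C (Player 2): min(15, -20) = -20
F (Player 1): max(20, -12) = 20
G (Player 1): max(6, 5) = 6
E (Player 2): min(20, 6) = 6
B (Player 1): max(-20, 6) = 6
J (Player 1): max(-13, 13) = 13
K (Player 1): max(18, -13) = 18
I (Player 2): min(13, 18) = 13
M (Player 1): max(-13, 12) = 12
N (Player 1): max(-17, 19) = 19
L (Player 2): min(12, 19) = 12
H (Player 1): max(13, 12) = 13
Root (Player 2): min(6, 13) = 6

6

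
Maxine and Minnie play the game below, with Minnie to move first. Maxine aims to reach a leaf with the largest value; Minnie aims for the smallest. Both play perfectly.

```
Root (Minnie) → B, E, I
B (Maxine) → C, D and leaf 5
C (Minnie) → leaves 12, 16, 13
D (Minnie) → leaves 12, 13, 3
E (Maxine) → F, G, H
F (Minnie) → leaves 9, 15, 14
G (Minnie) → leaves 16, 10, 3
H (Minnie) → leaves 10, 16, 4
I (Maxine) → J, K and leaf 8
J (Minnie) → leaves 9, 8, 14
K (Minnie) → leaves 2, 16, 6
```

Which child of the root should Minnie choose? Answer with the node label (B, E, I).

I

C (Minnie): min(12, 16, 13) = 12
D (Minnie): min(12, 13, 3) = 3
B (Maxine): max(12, 3, 5) = 12
F (Minnie): min(9, 15, 14) = 9
G (Minnie): min(16, 10, 3) = 3
H (Minnie): min(10, 16, 4) = 4
E (Maxine): max(9, 3, 4) = 9
J (Minnie): min(9, 8, 14) = 8
K (Minnie): min(2, 16, 6) = 2
I (Maxine): max(8, 2, 8) = 8
Root (Minnie): min(12, 9, 8) = 8
Minnie picks the child with the lowest value: I (value 8).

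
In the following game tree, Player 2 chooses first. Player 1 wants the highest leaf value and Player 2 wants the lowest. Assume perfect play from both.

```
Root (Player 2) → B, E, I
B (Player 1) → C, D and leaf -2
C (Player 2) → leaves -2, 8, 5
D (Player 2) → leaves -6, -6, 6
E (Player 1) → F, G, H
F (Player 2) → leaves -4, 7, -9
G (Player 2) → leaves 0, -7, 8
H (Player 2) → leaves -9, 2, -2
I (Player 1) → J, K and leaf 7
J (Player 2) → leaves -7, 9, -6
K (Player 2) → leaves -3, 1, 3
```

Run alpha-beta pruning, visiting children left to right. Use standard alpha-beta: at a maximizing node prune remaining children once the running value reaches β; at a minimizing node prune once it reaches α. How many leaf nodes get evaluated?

C [α=-∞,β=+∞]: v=-2
D [α=-2,β=+∞]: v=-6 after child 1 ≤ α → α-cutoff, skip 2
B [α=-∞,β=+∞]: v=-2
F [α=-∞,β=-2]: v=-9
G [α=-9,β=-2]: v=-7
H [α=-7,β=-2]: v=-9 after child 1 ≤ α → α-cutoff, skip 2
E [α=-∞,β=-2]: v=-7
J [α=-∞,β=-7]: v=-7
I [α=-∞,β=-7]: v=-7 after child 1 ≥ β → β-cutoff, skip 2
Root [α=-∞,β=+∞]: v=-7
Leaves evaluated: 15 of 23.

15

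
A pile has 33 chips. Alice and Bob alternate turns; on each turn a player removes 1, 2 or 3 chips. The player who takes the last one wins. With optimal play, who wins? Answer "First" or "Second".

First

Compute winning (W) and losing (L) positions by backward induction:
i:   0  1  2  3  4  5  6  7  8  9 10 11 12 13 14 15 16 17 18 19 20 21 22 23 24 25 26 27 28 29 30 31 32 33
     L  W  W  W  L  W  W  W  L  W  W  W  L  W  W  W  L  W  W  W  L  W  W  W  L  W  W  W  L  W  W  W  L  W
Position 33 is W, so the first player wins.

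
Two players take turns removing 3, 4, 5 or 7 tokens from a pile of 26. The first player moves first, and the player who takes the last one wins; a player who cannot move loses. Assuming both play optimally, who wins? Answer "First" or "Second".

First

Mark each pile size as W (mover wins) or L (mover loses):
i:   0  1  2  3  4  5  6  7  8  9 10 11 12 13 14 15 16 17 18 19 20 21 22 23 24 25 26
     L  L  L  W  W  W  W  W  W  W  L  L  L  W  W  W  W  W  W  W  L  L  L  W  W  W  W
Position 26 is W, so the first player wins.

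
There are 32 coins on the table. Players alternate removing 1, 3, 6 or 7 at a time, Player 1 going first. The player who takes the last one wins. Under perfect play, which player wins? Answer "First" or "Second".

Positions where the player to move wins (W) vs loses (L):
i:   0  1  2  3  4  5  6  7  8  9 10 11 12 13 14 15 16 17 18 19 20 21 22 23 24 25 26 27 28 29 30 31 32
     L  W  L  W  L  W  W  W  W  W  W  W  L  W  L  W  L  W  W  W  W  W  W  W  L  W  L  W  L  W  W  W  W
Position 32 is W, so the first player wins.

First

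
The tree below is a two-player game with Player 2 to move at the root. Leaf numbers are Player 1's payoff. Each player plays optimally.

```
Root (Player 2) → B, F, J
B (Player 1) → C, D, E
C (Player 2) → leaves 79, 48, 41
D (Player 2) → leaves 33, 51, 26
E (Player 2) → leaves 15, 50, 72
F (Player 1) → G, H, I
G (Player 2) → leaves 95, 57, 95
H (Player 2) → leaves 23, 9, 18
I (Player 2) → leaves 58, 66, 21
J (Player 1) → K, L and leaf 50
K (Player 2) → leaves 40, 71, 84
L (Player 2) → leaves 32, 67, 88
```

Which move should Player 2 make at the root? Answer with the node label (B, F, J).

C (Player 2): min(79, 48, 41) = 41
D (Player 2): min(33, 51, 26) = 26
E (Player 2): min(15, 50, 72) = 15
B (Player 1): max(41, 26, 15) = 41
G (Player 2): min(95, 57, 95) = 57
H (Player 2): min(23, 9, 18) = 9
I (Player 2): min(58, 66, 21) = 21
F (Player 1): max(57, 9, 21) = 57
K (Player 2): min(40, 71, 84) = 40
L (Player 2): min(32, 67, 88) = 32
J (Player 1): max(40, 32, 50) = 50
Root (Player 2): min(41, 57, 50) = 41
Player 2 picks the child with the lowest value: B (value 41).

B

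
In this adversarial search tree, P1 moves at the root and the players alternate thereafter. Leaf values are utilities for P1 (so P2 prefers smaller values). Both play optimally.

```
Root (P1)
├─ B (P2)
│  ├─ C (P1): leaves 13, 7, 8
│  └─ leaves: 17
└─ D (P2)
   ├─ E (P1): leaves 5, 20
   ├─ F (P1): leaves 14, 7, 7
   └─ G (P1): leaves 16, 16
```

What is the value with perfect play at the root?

14

C (P1): max(13, 7, 8) = 13
B (P2): min(13, 17) = 13
E (P1): max(5, 20) = 20
F (P1): max(14, 7, 7) = 14
G (P1): max(16, 16) = 16
D (P2): min(20, 14, 16) = 14
Root (P1): max(13, 14) = 14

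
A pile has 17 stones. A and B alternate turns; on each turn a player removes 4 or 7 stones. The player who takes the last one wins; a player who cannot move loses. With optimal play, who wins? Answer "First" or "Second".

Positions where the player to move wins (W) vs loses (L):
i:   0  1  2  3  4  5  6  7  8  9 10 11 12 13 14 15 16 17
     L  L  L  L  W  W  W  W  W  W  W  L  L  L  L  W  W  W
Position 17 is W, so the first player wins.

First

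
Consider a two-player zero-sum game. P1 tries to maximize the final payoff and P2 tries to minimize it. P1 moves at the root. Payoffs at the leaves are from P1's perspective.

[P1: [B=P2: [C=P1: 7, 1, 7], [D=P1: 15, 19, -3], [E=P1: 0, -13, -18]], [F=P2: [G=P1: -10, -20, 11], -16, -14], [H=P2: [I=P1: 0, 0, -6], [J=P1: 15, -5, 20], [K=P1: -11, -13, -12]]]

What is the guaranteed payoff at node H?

I: max(0, 0, -6) = 0
J: max(15, -5, 20) = 20
K: max(-11, -13, -12) = -11
H: min(0, 20, -11) = -11

-11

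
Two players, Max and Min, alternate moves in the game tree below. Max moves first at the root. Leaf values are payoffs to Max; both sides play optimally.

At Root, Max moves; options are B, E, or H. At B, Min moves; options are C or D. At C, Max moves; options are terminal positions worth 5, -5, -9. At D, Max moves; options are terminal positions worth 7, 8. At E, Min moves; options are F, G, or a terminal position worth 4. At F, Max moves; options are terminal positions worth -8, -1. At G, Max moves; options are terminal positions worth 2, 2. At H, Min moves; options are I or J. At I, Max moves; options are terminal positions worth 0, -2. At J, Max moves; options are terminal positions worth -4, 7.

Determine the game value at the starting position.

5

C (Max): max(5, -5, -9) = 5
D (Max): max(7, 8) = 8
B (Min): min(5, 8) = 5
F (Max): max(-8, -1) = -1
G (Max): max(2, 2) = 2
E (Min): min(-1, 2, 4) = -1
I (Max): max(0, -2) = 0
J (Max): max(-4, 7) = 7
H (Min): min(0, 7) = 0
Root (Max): max(5, -1, 0) = 5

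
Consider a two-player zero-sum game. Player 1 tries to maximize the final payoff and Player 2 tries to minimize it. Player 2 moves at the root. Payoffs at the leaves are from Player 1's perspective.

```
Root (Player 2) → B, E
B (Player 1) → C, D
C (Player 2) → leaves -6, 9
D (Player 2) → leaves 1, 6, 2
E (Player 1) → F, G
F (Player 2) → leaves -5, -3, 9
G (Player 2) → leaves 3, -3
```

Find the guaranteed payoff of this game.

C (Player 2): min(-6, 9) = -6
D (Player 2): min(1, 6, 2) = 1
B (Player 1): max(-6, 1) = 1
F (Player 2): min(-5, -3, 9) = -5
G (Player 2): min(3, -3) = -3
E (Player 1): max(-5, -3) = -3
Root (Player 2): min(1, -3) = -3

-3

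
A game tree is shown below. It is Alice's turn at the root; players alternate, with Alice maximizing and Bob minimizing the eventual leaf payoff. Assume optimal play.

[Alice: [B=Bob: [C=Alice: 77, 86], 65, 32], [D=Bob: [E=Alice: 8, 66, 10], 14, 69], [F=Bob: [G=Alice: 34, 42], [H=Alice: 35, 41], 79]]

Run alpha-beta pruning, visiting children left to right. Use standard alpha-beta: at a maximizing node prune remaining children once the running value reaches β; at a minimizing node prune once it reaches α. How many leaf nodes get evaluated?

C [α=-∞,β=+∞]: v=86
B [α=-∞,β=+∞]: v=32
E [α=32,β=+∞]: v=66
D [α=32,β=+∞]: v=14 after child 2 ≤ α → α-cutoff, skip 1
G [α=32,β=+∞]: v=42
H [α=32,β=42]: v=41
F [α=32,β=+∞]: v=41
Root [α=-∞,β=+∞]: v=41
Leaves evaluated: 13 of 14.

13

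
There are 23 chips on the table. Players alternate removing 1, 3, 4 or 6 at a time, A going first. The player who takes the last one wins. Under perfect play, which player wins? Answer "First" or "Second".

Second

i:   0  1  2  3  4  5  6  7  8  9 10 11 12 13 14 15 16 17 18 19 20 21 22 23
     L  W  L  W  W  W  W  L  W  L  W  W  W  W  L  W  L  W  W  W  W  L  W  L
Position 23 is L, so the second player wins.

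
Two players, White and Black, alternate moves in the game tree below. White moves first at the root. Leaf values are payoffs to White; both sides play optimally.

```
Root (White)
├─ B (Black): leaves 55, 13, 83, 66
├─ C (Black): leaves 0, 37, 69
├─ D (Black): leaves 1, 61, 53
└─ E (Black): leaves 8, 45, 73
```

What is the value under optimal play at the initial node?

B (Black): min(55, 13, 83, 66) = 13
C (Black): min(0, 37, 69) = 0
D (Black): min(1, 61, 53) = 1
E (Black): min(8, 45, 73) = 8
Root (White): max(13, 0, 1, 8) = 13

13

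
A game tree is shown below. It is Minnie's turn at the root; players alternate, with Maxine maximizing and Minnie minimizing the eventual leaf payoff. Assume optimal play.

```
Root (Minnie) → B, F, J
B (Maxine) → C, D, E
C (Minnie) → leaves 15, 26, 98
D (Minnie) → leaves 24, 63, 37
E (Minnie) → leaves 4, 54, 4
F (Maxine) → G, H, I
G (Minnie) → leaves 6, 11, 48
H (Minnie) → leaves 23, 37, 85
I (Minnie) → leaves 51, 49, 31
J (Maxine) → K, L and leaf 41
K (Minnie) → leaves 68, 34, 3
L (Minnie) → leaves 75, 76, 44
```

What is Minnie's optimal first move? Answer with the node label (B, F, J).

C (Minnie): min(15, 26, 98) = 15
D (Minnie): min(24, 63, 37) = 24
E (Minnie): min(4, 54, 4) = 4
B (Maxine): max(15, 24, 4) = 24
G (Minnie): min(6, 11, 48) = 6
H (Minnie): min(23, 37, 85) = 23
I (Minnie): min(51, 49, 31) = 31
F (Maxine): max(6, 23, 31) = 31
K (Minnie): min(68, 34, 3) = 3
L (Minnie): min(75, 76, 44) = 44
J (Maxine): max(3, 44, 41) = 44
Root (Minnie): min(24, 31, 44) = 24
Minnie picks the child with the lowest value: B (value 24).

B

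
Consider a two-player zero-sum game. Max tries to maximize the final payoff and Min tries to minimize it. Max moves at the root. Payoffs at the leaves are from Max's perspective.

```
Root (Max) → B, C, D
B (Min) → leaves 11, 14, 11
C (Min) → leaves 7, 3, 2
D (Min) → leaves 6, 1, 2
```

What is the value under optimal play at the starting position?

B (Min): min(11, 14, 11) = 11
C (Min): min(7, 3, 2) = 2
D (Min): min(6, 1, 2) = 1
Root (Max): max(11, 2, 1) = 11

11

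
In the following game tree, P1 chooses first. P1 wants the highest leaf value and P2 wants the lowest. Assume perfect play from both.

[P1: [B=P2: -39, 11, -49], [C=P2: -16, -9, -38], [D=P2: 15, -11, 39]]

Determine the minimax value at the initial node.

-11

B (P2): min(-39, 11, -49) = -49
C (P2): min(-16, -9, -38) = -38
D (P2): min(15, -11, 39) = -11
Root (P1): max(-49, -38, -11) = -11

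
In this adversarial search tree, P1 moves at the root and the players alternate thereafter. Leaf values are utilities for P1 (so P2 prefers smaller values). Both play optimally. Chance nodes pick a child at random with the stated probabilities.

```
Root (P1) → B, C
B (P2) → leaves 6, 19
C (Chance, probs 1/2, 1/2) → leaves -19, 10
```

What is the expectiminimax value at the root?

B (P2): min(6, 19) = 6
C (Chance): 1/2·-19 + 1/2·10 = -4.5
Root (P1): max(6, -4.5) = 6

6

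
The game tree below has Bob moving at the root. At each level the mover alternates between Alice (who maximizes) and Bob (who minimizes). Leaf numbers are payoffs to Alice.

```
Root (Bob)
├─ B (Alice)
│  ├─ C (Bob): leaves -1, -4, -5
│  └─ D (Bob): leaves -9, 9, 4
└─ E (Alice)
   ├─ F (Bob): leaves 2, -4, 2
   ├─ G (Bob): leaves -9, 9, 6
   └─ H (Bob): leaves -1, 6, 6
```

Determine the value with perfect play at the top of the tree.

-5

C (Bob): min(-1, -4, -5) = -5
D (Bob): min(-9, 9, 4) = -9
B (Alice): max(-5, -9) = -5
F (Bob): min(2, -4, 2) = -4
G (Bob): min(-9, 9, 6) = -9
H (Bob): min(-1, 6, 6) = -1
E (Alice): max(-4, -9, -1) = -1
Root (Bob): min(-5, -1) = -5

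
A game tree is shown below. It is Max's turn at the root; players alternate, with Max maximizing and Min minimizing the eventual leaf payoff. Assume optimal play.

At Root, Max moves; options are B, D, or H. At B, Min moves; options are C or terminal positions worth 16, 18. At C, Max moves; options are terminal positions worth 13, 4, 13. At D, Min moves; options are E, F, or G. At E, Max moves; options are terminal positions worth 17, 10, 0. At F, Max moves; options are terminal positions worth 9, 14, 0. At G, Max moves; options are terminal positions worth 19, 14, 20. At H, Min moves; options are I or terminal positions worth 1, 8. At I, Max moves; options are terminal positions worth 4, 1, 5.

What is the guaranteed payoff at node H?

I: max(4, 1, 5) = 5
H: min(5, 1, 8) = 1

1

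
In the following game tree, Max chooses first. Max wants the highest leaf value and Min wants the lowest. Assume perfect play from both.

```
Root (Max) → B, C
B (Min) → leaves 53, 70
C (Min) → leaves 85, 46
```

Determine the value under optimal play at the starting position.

53

B (Min): min(53, 70) = 53
C (Min): min(85, 46) = 46
Root (Max): max(53, 46) = 53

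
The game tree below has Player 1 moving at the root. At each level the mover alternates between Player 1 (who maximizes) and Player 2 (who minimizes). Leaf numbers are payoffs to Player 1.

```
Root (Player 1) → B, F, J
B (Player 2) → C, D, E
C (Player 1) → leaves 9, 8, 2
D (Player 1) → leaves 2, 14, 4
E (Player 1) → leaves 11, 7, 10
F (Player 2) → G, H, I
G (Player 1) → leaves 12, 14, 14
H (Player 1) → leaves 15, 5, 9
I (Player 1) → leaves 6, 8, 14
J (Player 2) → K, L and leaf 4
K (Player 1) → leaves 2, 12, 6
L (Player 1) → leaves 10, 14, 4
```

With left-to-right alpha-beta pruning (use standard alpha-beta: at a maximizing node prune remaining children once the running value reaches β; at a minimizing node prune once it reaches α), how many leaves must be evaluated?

C [α=-∞,β=+∞]: v=9
D [α=-∞,β=9]: v=14 after child 2 ≥ β → β-cutoff, skip 1
E [α=-∞,β=9]: v=11 after child 1 ≥ β → β-cutoff, skip 2
B [α=-∞,β=+∞]: v=9
G [α=9,β=+∞]: v=14
H [α=9,β=14]: v=15 after child 1 ≥ β → β-cutoff, skip 2
I [α=9,β=14]: v=14
F [α=9,β=+∞]: v=14
K [α=14,β=+∞]: v=12
J [α=14,β=+∞]: v=12 after child 1 ≤ α → α-cutoff, skip 2
Root [α=-∞,β=+∞]: v=14
Leaves evaluated: 16 of 25.

16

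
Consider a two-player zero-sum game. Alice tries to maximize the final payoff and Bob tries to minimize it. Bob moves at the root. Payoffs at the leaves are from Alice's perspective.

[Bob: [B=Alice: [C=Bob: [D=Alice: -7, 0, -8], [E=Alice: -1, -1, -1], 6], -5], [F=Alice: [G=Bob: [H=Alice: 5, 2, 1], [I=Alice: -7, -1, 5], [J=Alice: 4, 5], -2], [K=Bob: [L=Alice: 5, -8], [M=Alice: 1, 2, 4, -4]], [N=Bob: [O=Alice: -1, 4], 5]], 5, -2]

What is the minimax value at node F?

H: max(5, 2, 1) = 5
I: max(-7, -1, 5) = 5
J: max(4, 5) = 5
G: min(5, 5, 5, -2) = -2
L: max(5, -8) = 5
M: max(1, 2, 4, -4) = 4
K: min(5, 4) = 4
O: max(-1, 4) = 4
N: min(4, 5) = 4
F: max(-2, 4, 4) = 4

4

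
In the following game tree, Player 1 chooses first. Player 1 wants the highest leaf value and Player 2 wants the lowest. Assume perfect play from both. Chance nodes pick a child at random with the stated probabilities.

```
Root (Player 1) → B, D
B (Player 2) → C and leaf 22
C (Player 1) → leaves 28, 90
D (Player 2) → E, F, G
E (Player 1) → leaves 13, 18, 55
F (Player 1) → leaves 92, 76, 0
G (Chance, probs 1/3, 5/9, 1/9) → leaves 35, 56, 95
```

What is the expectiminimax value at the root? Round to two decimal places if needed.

53.33

C (Player 1): max(28, 90) = 90
B (Player 2): min(90, 22) = 22
E (Player 1): max(13, 18, 55) = 55
F (Player 1): max(92, 76, 0) = 92
G (Chance): 1/3·35 + 5/9·56 + 1/9·95 = 53.33
D (Player 2): min(55, 92, 53.33) = 53.33
Root (Player 1): max(22, 53.33) = 53.33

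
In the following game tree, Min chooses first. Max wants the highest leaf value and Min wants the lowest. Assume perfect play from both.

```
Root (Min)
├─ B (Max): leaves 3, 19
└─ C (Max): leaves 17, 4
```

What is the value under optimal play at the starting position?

17

B (Max): max(3, 19) = 19
C (Max): max(17, 4) = 17
Root (Min): min(19, 17) = 17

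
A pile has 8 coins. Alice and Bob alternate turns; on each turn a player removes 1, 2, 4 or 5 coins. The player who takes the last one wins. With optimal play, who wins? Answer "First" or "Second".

First

Mark each pile size as W (mover wins) or L (mover loses):
i:   0  1  2  3  4  5  6  7  8
     L  W  W  L  W  W  L  W  W
Position 8 is W, so the first player wins.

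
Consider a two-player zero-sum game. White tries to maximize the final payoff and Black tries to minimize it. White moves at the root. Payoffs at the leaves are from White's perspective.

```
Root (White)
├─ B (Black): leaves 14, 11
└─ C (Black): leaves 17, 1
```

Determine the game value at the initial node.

B (Black): min(14, 11) = 11
C (Black): min(17, 1) = 1
Root (White): max(11, 1) = 11

11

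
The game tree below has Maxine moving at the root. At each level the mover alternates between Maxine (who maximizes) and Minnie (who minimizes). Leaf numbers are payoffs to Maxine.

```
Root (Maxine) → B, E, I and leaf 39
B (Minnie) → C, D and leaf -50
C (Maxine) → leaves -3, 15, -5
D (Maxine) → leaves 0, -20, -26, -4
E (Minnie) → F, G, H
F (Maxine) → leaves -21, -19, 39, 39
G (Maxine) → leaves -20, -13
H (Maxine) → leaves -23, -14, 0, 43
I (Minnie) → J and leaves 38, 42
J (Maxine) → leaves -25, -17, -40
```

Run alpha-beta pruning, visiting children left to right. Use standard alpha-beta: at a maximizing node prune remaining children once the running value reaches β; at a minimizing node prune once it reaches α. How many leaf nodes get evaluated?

21

C [α=-∞,β=+∞]: v=15
D [α=-∞,β=15]: v=0
B [α=-∞,β=+∞]: v=-50
F [α=-50,β=+∞]: v=39
G [α=-50,β=39]: v=-13
H [α=-50,β=-13]: v=0 after child 3 ≥ β → β-cutoff, skip 1
E [α=-50,β=+∞]: v=-13
J [α=-13,β=+∞]: v=-17
I [α=-13,β=+∞]: v=-17 after child 1 ≤ α → α-cutoff, skip 2
Root [α=-∞,β=+∞]: v=39
Leaves evaluated: 21 of 24.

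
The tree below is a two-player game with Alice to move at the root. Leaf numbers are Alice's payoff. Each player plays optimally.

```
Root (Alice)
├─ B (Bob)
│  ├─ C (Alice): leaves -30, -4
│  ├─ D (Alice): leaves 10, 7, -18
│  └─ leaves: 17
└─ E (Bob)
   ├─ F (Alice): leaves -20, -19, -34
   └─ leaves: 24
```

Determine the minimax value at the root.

C (Alice): max(-30, -4) = -4
D (Alice): max(10, 7, -18) = 10
B (Bob): min(-4, 10, 17) = -4
F (Alice): max(-20, -19, -34) = -19
E (Bob): min(-19, 24) = -19
Root (Alice): max(-4, -19) = -4

-4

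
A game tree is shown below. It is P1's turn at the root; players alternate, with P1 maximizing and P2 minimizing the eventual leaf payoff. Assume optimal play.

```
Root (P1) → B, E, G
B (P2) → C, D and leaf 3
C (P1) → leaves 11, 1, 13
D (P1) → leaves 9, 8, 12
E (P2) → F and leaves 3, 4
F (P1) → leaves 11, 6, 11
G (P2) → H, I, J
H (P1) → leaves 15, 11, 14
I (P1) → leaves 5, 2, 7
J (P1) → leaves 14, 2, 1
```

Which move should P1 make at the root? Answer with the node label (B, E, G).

G

C (P1): max(11, 1, 13) = 13
D (P1): max(9, 8, 12) = 12
B (P2): min(13, 12, 3) = 3
F (P1): max(11, 6, 11) = 11
E (P2): min(11, 3, 4) = 3
H (P1): max(15, 11, 14) = 15
I (P1): max(5, 2, 7) = 7
J (P1): max(14, 2, 1) = 14
G (P2): min(15, 7, 14) = 7
Root (P1): max(3, 3, 7) = 7
P1 picks the child with the highest value: G (value 7).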